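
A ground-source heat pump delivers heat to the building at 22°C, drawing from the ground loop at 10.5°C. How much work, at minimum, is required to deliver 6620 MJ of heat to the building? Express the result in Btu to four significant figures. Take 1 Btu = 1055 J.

244500 Btu

In absolute terms T_C = 283.65 K and T_H = 295.15 K, so ΔT = 11.50 K.
The reversible limit is COP_HP = T_H/ΔT = 25.67, so W_min = Q_H/COP = Q_H·ΔT/T_H.
W_min = 6620 × 11.50/295.15 = 257.9 MJ = 244500 Btu.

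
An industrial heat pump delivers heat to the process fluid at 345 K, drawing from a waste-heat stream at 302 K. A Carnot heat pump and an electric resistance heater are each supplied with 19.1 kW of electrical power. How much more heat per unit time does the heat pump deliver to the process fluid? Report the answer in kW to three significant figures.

134 kW

The reservoir spacing is ΔT = 345 − 302 = 43.00 K.
COP_Carnot = T_H/ΔT = 345.00/43.00 = 8.023.
The heat pump delivers Q̇_H = COP × Ẇ = 153.2 kW; the resistance heater delivers Ẇ = 19.10 kW.
Extra = (COP − 1)·Ẇ = 134.1 kW.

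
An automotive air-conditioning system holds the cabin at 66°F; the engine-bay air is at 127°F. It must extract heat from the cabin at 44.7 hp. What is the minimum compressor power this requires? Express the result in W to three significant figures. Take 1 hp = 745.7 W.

In absolute terms T_C = 292.04 K and T_H = 325.93 K, so ΔT = 33.89 K.
COP_Carnot = T_C/ΔT = 292.04/33.89 = 8.618.
Ẇ_min = Q̇/COP_Carnot = 44.70/8.618 = 5.187 hp = 3868 W.

3870 W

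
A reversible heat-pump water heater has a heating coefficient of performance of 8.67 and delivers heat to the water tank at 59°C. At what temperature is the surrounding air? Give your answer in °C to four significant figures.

20.69 °C

COP_HP = T_H/(T_H − T_C) gives T_H − T_C = T_H/COP.
With T_H = 332.15 K, T_C = 332.15 × (1 − 1/8.67) = 293.84 K.
Converting, 293.84 K = 20.69°C.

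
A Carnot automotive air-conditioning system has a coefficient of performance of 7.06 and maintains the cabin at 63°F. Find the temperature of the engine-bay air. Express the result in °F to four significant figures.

137.0 °F

COP_R = T_C/(T_H − T_C) gives T_H − T_C = T_C/COP.
With T_C = 290.37 K, T_H = 290.37 × (1 + 1/7.06) = 331.50 K.
Converting, 331.50 K = 137.03°F.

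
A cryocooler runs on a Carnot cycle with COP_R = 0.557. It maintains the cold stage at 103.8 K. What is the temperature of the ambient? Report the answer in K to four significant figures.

COP_R = T_C/(T_H − T_C) gives T_H − T_C = T_C/COP.
With T_C = 103.80 K, T_H = 103.80 × (1 + 1/0.557) = 290.16 K.

290.2 K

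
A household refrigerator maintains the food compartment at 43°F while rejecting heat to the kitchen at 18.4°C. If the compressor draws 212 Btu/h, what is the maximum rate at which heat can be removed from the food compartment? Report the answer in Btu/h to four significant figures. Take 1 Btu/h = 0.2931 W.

In absolute terms T_C = 279.26 K and T_H = 291.55 K, so ΔT = 12.29 K.
COP_Carnot = T_C/ΔT = 279.26/12.29 = 22.72.
Q̇_max = COP_Carnot × Ẇ = 22.72 × 212.0 Btu/h = 4818 Btu/h.

4818 Btu/h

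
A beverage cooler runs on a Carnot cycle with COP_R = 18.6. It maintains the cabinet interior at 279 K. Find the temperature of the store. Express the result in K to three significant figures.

294 K

COP_R = T_C/(T_H − T_C) gives T_H − T_C = T_C/COP.
With T_C = 279.00 K, T_H = 279.00 × (1 + 1/18.6) = 294.00 K.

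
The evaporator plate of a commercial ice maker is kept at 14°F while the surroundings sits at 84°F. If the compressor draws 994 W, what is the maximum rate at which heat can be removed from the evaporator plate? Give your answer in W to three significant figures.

In absolute terms T_C = 263.15 K and T_H = 302.04 K, so ΔT = 38.89 K.
COP_Carnot = T_C/ΔT = 263.15/38.89 = 6.767.
Q̇_max = COP_Carnot × Ẇ = 6.767 × 994.0 W = 6726 W.

6730 W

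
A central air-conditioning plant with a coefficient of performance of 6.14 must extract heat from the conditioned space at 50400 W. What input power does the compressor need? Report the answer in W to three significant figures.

8210 W

Ẇ = Q̇_C/COP = 50400/6.14 = 8208 W.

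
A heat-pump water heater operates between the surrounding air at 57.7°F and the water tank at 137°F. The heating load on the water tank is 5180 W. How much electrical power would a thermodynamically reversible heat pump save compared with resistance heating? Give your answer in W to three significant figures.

In absolute terms T_C = 287.43 K and T_H = 331.48 K, so ΔT = 44.06 K.
COP_Carnot = T_H/ΔT = 331.48/44.06 = 7.524.
Resistance heating needs Ẇ_res = Q̇_H = 5180 W; the reversible heat pump needs only Ẇ_hp = Q̇_H/COP = 688.4 W.
Saving = 5180 − 688.4 = 4492 W.

4490 W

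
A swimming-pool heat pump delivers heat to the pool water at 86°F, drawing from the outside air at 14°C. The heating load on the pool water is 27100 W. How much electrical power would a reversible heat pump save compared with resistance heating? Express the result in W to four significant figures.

25670 W

In absolute terms T_C = 287.15 K and T_H = 303.15 K, so ΔT = 16.00 K.
COP_Carnot = T_H/ΔT = 303.15/16.00 = 18.95.
Resistance heating needs Ẇ_res = Q̇_H = 27100 W; the reversible heat pump needs only Ẇ_hp = Q̇_H/COP = 1430 W.
Saving = 27100 − 1430 = 25670 W.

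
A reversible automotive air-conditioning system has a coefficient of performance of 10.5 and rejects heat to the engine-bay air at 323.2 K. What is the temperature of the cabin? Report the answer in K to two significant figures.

For a Carnot refrigerator COP_R = T_C/(T_H − T_C), so T_C = COP·T_H/(1 + COP).
With T_H = 323.20 K, T_C = 10.5 × 323.20/11.50 = 295.10 K.

300 K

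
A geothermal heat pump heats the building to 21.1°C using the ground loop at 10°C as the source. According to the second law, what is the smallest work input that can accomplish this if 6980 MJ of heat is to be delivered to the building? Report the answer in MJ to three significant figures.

263 MJ

In absolute terms T_C = 283.15 K and T_H = 294.25 K, so ΔT = 11.10 K.
The reversible limit is COP_HP = T_H/ΔT = 26.51, so W_min = Q_H/COP = Q_H·ΔT/T_H.
W_min = 6980 × 11.10/294.25 = 263.3 MJ.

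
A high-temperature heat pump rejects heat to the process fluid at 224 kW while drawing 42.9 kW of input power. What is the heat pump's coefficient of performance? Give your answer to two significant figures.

5.2

The first law gives Q̇_H = Q̇_C + Ẇ, so the three rates are Q̇_C = 181.1, Q̇_H = 224.0, Ẇ = 42.90 kW.
COP_HP = Q̇_H/Ẇ = 224.0/42.90 = 5.221.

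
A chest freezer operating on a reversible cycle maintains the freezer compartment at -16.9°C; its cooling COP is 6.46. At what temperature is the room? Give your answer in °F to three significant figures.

COP_R = T_C/(T_H − T_C) gives T_H − T_C = T_C/COP.
With T_C = 256.25 K, T_H = 256.25 × (1 + 1/6.46) = 295.92 K.
Converting, 295.92 K = 72.98°F.

73.0 °F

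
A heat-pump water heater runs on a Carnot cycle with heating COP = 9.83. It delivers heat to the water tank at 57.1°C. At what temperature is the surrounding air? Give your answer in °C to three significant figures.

COP_HP = T_H/(T_H − T_C) gives T_H − T_C = T_H/COP.
With T_H = 330.25 K, T_C = 330.25 × (1 − 1/9.83) = 296.65 K.
Converting, 296.65 K = 23.50°C.

23.5 °C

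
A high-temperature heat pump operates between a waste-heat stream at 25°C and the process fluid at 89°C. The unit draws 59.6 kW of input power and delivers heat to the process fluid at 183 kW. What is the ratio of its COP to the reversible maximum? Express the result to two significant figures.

0.54

COP_actual = Q̇_H/Ẇ = 183.0/59.60 = 3.070.
In absolute terms T_C = 298.15 K and T_H = 362.15 K, so ΔT = 64.00 K.
COP_Carnot = T_H/ΔT = 362.15/64.00 = 5.659.
η_II = COP_actual/COP_Carnot = 3.070/5.659 = 0.5426.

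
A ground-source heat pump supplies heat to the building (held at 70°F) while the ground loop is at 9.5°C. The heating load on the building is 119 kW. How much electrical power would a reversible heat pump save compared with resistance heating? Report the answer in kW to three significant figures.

In absolute terms T_C = 282.65 K and T_H = 294.26 K, so ΔT = 11.61 K.
COP_Carnot = T_H/ΔT = 294.26/11.61 = 25.34.
Resistance heating needs Ẇ_res = Q̇_H = 119.0 kW; the reversible heat pump needs only Ẇ_hp = Q̇_H/COP = 4.696 kW.
Saving = 119.0 − 4.696 = 114.3 kW.

114 kW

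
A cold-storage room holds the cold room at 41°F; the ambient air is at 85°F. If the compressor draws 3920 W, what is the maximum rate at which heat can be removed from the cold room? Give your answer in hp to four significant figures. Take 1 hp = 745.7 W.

59.82 hp

In absolute terms T_C = 278.15 K and T_H = 302.59 K, so ΔT = 24.44 K.
COP_Carnot = T_C/ΔT = 278.15/24.44 = 11.38.
Q̇_max = COP_Carnot × Ẇ = 11.38 × 3920 W = 44610 W = 59.82 hp.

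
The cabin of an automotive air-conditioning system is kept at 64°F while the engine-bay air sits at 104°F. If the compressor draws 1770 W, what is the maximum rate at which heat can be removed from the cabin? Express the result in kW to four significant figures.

23.17 kW

In absolute terms T_C = 290.93 K and T_H = 313.15 K, so ΔT = 22.22 K.
COP_Carnot = T_C/ΔT = 290.93/22.22 = 13.09.
Q̇_max = COP_Carnot × Ẇ = 13.09 × 1770 W = 23170 W = 23.17 kW.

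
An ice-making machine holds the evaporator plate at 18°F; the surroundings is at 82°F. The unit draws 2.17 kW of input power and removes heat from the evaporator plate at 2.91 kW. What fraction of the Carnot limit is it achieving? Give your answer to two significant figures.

0.18

COP_actual = Q̇_C/Ẇ = 2.910/2.170 = 1.341.
In absolute terms T_C = 265.37 K and T_H = 300.93 K, so ΔT = 35.56 K.
COP_Carnot = T_C/ΔT = 265.37/35.56 = 7.464.
η_II = COP_actual/COP_Carnot = 1.341/7.464 = 0.1797.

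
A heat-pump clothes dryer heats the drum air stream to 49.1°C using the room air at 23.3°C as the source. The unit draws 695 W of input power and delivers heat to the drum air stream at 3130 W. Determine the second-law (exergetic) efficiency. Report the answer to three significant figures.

COP_actual = Q̇_H/Ẇ = 3130/695.0 = 4.504.
In absolute terms T_C = 296.45 K and T_H = 322.25 K, so ΔT = 25.80 K.
COP_Carnot = T_H/ΔT = 322.25/25.80 = 12.49.
η_II = COP_actual/COP_Carnot = 4.504/12.49 = 0.3606.

0.361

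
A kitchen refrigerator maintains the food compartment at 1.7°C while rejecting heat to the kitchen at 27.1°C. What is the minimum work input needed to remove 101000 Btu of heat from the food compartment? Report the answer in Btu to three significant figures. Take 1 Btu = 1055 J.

9330 Btu

In absolute terms T_C = 274.85 K and T_H = 300.25 K, so ΔT = 25.40 K.
The reversible limit is COP_R = T_C/ΔT = 10.82, so W_min = Q_C/COP = Q_C·ΔT/T_C.
W_min = 101000 × 25.40/274.85 = 9334 Btu.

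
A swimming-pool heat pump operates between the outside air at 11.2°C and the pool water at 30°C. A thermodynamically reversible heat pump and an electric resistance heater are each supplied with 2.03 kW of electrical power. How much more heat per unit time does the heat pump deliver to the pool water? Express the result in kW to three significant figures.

30.7 kW

In absolute terms T_C = 284.35 K and T_H = 303.15 K, so ΔT = 18.80 K.
COP_Carnot = T_H/ΔT = 303.15/18.80 = 16.13.
The heat pump delivers Q̇_H = COP × Ẇ = 32.73 kW; the resistance heater delivers Ẇ = 2.030 kW.
Extra = (COP − 1)·Ẇ = 30.70 kW.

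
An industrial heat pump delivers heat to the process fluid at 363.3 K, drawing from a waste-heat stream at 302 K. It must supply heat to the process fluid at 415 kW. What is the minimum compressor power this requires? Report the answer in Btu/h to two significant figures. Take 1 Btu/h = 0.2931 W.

The reservoir spacing is ΔT = 363.3 − 302 = 61.30 K.
COP_Carnot = T_H/ΔT = 363.30/61.30 = 5.927.
Ẇ_min = Q̇/COP_Carnot = 415.0/5.927 = 70.02 kW = 238900 Btu/h.

240000 Btu/h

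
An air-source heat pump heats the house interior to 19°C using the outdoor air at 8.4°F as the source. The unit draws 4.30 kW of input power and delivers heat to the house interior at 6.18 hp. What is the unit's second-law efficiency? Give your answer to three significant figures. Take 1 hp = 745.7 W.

0.118

Converting, Q̇_H = 6.180 hp = 4.608 kW, so COP_actual = Q̇_H/Ẇ = 4.608/4.300 = 1.072.
In absolute terms T_C = 260.04 K and T_H = 292.15 K, so ΔT = 32.11 K.
COP_Carnot = T_H/ΔT = 292.15/32.11 = 9.098.
η_II = COP_actual/COP_Carnot = 1.072/9.098 = 0.1178.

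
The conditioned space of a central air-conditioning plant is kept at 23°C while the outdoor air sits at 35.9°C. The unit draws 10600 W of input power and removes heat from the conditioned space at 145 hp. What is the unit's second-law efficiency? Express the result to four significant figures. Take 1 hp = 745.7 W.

Converting, Q̇_C = 145.0 hp = 108100 W, so COP_actual = Q̇_C/Ẇ = 108100/10600 = 10.20.
In absolute terms T_C = 296.15 K and T_H = 309.05 K, so ΔT = 12.90 K.
COP_Carnot = T_C/ΔT = 296.15/12.90 = 22.96.
η_II = COP_actual/COP_Carnot = 10.20/22.96 = 0.4443.

0.4443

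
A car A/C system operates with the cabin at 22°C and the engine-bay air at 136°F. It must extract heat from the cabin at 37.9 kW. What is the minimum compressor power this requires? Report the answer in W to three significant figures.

In absolute terms T_C = 295.15 K and T_H = 330.93 K, so ΔT = 35.78 K.
COP_Carnot = T_C/ΔT = 295.15/35.78 = 8.250.
Ẇ_min = Q̇/COP_Carnot = 37.90/8.250 = 4.594 kW = 4594 W.

4590 W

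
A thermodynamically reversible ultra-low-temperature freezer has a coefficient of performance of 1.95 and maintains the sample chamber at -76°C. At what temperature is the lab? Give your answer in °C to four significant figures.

25.10 °C

COP_R = T_C/(T_H − T_C) gives T_H − T_C = T_C/COP.
With T_C = 197.15 K, T_H = 197.15 × (1 + 1/1.95) = 298.25 K.
Converting, 298.25 K = 25.10°C.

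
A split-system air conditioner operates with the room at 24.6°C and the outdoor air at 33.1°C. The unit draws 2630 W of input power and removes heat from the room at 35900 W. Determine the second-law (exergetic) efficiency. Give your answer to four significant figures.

COP_actual = Q̇_C/Ẇ = 35900/2630 = 13.65.
In absolute terms T_C = 297.75 K and T_H = 306.25 K, so ΔT = 8.500 K.
COP_Carnot = T_C/ΔT = 297.75/8.500 = 35.03.
η_II = COP_actual/COP_Carnot = 13.65/35.03 = 0.3897.

0.3897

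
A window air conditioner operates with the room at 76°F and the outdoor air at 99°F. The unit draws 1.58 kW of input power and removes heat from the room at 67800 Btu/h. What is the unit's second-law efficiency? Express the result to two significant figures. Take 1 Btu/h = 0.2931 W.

Converting, Q̇_C = 67800 Btu/h = 19.87 kW, so COP_actual = Q̇_C/Ẇ = 19.87/1.580 = 12.58.
In absolute terms T_C = 297.59 K and T_H = 310.37 K, so ΔT = 12.78 K.
COP_Carnot = T_C/ΔT = 297.59/12.78 = 23.29.
η_II = COP_actual/COP_Carnot = 12.58/23.29 = 0.5400.

0.54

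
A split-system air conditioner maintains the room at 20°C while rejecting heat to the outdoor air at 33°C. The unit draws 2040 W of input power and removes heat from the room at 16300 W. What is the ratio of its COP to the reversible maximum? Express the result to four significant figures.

0.3543

COP_actual = Q̇_C/Ẇ = 16300/2040 = 7.990.
In absolute terms T_C = 293.15 K and T_H = 306.15 K, so ΔT = 13.00 K.
COP_Carnot = T_C/ΔT = 293.15/13.00 = 22.55.
η_II = COP_actual/COP_Carnot = 7.990/22.55 = 0.3543.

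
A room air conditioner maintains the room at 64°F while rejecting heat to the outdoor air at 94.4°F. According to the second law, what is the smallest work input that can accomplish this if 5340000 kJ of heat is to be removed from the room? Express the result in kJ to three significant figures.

310000 kJ

In absolute terms T_C = 290.93 K and T_H = 307.82 K, so ΔT = 16.89 K.
The reversible limit is COP_R = T_C/ΔT = 17.23, so W_min = Q_C/COP = Q_C·ΔT/T_C.
W_min = 5340000 × 16.89/290.93 = 310000 kJ.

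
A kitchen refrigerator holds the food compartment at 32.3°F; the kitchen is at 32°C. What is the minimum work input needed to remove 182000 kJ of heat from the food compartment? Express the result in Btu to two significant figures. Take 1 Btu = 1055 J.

In absolute terms T_C = 273.32 K and T_H = 305.15 K, so ΔT = 31.83 K.
The reversible limit is COP_R = T_C/ΔT = 8.586, so W_min = Q_C/COP = Q_C·ΔT/T_C.
W_min = 182000 × 31.83/273.32 = 21200 kJ = 20090 Btu.

20000 Btu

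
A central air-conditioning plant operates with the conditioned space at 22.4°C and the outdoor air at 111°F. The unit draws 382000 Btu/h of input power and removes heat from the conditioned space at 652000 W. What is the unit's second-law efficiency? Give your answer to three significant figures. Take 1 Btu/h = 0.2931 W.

Converting, Q̇_C = 652000 W = 2224000 Btu/h, so COP_actual = Q̇_C/Ẇ = 2224000/382000 = 5.823.
In absolute terms T_C = 295.55 K and T_H = 317.04 K, so ΔT = 21.49 K.
COP_Carnot = T_C/ΔT = 295.55/21.49 = 13.75.
η_II = COP_actual/COP_Carnot = 5.823/13.75 = 0.4234.

0.423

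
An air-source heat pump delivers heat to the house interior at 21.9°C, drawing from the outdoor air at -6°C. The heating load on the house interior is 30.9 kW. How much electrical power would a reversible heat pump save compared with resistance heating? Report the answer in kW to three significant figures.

28.0 kW

In absolute terms T_C = 267.15 K and T_H = 295.05 K, so ΔT = 27.90 K.
COP_Carnot = T_H/ΔT = 295.05/27.90 = 10.58.
Resistance heating needs Ẇ_res = Q̇_H = 30.90 kW; the reversible heat pump needs only Ẇ_hp = Q̇_H/COP = 2.922 kW.
Saving = 30.90 − 2.922 = 27.98 kW.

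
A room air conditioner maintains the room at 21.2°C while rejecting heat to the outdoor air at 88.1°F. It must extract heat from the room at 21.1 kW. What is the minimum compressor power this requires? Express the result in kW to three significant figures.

In absolute terms T_C = 294.35 K and T_H = 304.32 K, so ΔT = 9.967 K.
COP_Carnot = T_C/ΔT = 294.35/9.967 = 29.53.
Ẇ_min = Q̇/COP_Carnot = 21.10/29.53 = 0.7144 kW.

0.714 kW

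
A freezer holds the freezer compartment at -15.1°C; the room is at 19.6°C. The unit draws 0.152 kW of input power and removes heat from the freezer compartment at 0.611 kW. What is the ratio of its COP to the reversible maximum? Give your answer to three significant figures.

COP_actual = Q̇_C/Ẇ = 0.6110/0.1520 = 4.020.
In absolute terms T_C = 258.05 K and T_H = 292.75 K, so ΔT = 34.70 K.
COP_Carnot = T_C/ΔT = 258.05/34.70 = 7.437.
η_II = COP_actual/COP_Carnot = 4.020/7.437 = 0.5405.

0.541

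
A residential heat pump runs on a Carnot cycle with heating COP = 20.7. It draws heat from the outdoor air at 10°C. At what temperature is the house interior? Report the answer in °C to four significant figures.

COP_HP = T_H/(T_H − T_C) rearranges to T_H = COP·T_C/(COP − 1).
With T_C = 283.15 K, T_H = 20.7 × 283.15/19.70 = 297.52 K.
Converting, 297.52 K = 24.37°C.

24.37 °C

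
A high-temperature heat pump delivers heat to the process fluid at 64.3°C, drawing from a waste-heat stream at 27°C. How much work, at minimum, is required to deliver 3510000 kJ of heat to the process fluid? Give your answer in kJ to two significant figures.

390000 kJ

In absolute terms T_C = 300.15 K and T_H = 337.45 K, so ΔT = 37.30 K.
The reversible limit is COP_HP = T_H/ΔT = 9.047, so W_min = Q_H/COP = Q_H·ΔT/T_H.
W_min = 3510000 × 37.30/337.45 = 388000 kJ.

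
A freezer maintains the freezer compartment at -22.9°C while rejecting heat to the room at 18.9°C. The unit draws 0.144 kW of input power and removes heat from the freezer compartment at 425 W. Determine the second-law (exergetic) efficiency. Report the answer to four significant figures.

0.4930

Converting, Q̇_C = 425.0 W = 0.4250 kW, so COP_actual = Q̇_C/Ẇ = 0.4250/0.1440 = 2.951.
In absolute terms T_C = 250.25 K and T_H = 292.05 K, so ΔT = 41.80 K.
COP_Carnot = T_C/ΔT = 250.25/41.80 = 5.987.
η_II = COP_actual/COP_Carnot = 2.951/5.987 = 0.4930.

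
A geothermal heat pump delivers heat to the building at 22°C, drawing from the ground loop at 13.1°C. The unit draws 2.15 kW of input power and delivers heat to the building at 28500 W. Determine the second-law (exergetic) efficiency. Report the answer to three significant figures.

Converting, Q̇_H = 28500 W = 28.50 kW, so COP_actual = Q̇_H/Ẇ = 28.50/2.150 = 13.26.
In absolute terms T_C = 286.25 K and T_H = 295.15 K, so ΔT = 8.900 K.
COP_Carnot = T_H/ΔT = 295.15/8.900 = 33.16.
η_II = COP_actual/COP_Carnot = 13.26/33.16 = 0.3997.

0.400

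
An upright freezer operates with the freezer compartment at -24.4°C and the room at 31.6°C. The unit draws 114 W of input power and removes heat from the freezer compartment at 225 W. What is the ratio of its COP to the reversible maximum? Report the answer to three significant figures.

0.444

COP_actual = Q̇_C/Ẇ = 225.0/114.0 = 1.974.
In absolute terms T_C = 248.75 K and T_H = 304.75 K, so ΔT = 56.00 K.
COP_Carnot = T_C/ΔT = 248.75/56.00 = 4.442.
η_II = COP_actual/COP_Carnot = 1.974/4.442 = 0.4443.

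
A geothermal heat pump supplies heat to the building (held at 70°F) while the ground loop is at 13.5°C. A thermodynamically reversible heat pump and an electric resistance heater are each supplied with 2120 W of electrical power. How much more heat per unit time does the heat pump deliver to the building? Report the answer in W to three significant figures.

In absolute terms T_C = 286.65 K and T_H = 294.26 K, so ΔT = 7.611 K.
COP_Carnot = T_H/ΔT = 294.26/7.611 = 38.66.
The heat pump delivers Q̇_H = COP × Ẇ = 81960 W; the resistance heater delivers Ẇ = 2120 W.
Extra = (COP − 1)·Ẇ = 79840 W.

79800 W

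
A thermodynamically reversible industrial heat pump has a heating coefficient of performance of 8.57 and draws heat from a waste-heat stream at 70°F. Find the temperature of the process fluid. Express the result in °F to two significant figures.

COP_HP = T_H/(T_H − T_C) rearranges to T_H = COP·T_C/(COP − 1).
With T_C = 294.26 K, T_H = 8.57 × 294.26/7.570 = 333.13 K.
Converting, 333.13 K = 139.97°F.

140 °F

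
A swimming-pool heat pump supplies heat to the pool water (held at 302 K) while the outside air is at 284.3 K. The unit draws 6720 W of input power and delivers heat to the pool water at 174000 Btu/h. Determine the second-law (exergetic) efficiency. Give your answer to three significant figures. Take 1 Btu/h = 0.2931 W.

Converting, Q̇_H = 174000 Btu/h = 51000 W, so COP_actual = Q̇_H/Ẇ = 51000/6720 = 7.589.
The reservoir spacing is ΔT = 302 − 284.3 = 17.70 K.
COP_Carnot = T_H/ΔT = 302.00/17.70 = 17.06.
η_II = COP_actual/COP_Carnot = 7.589/17.06 = 0.4448.

0.445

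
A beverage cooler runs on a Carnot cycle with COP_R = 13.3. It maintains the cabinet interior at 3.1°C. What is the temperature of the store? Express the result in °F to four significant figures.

COP_R = T_C/(T_H − T_C) gives T_H − T_C = T_C/COP.
With T_C = 276.25 K, T_H = 276.25 × (1 + 1/13.3) = 297.02 K.
Converting, 297.02 K = 74.97°F.

74.97 °F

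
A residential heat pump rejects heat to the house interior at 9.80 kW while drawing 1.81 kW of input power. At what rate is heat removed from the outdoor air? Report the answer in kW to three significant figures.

7.99 kW

For a cyclic device the first law requires Q̇_H = Q̇_C + Ẇ.
Q̇_C = Q̇_H − Ẇ = 7.990 kW.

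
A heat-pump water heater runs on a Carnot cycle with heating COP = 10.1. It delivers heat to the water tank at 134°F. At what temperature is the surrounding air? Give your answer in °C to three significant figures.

COP_HP = T_H/(T_H − T_C) gives T_H − T_C = T_H/COP.
With T_H = 329.82 K, T_C = 329.82 × (1 − 1/10.1) = 297.16 K.
Converting, 297.16 K = 24.01°C.

24.0 °C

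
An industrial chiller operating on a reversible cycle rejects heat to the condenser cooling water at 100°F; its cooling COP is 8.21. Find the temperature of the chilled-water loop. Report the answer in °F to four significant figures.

For a Carnot refrigerator COP_R = T_C/(T_H − T_C), so T_C = COP·T_H/(1 + COP).
With T_H = 310.93 K, T_C = 8.21 × 310.93/9.210 = 277.17 K.
Converting, 277.17 K = 39.23°F.

39.23 °F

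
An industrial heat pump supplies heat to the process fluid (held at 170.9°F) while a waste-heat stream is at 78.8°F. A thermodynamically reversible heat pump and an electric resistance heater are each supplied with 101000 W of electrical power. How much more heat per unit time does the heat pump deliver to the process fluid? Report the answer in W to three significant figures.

In absolute terms T_C = 299.15 K and T_H = 350.32 K, so ΔT = 51.17 K.
COP_Carnot = T_H/ΔT = 350.32/51.17 = 6.847.
The heat pump delivers Q̇_H = COP × Ẇ = 691500 W; the resistance heater delivers Ẇ = 101000 W.
Extra = (COP − 1)·Ẇ = 590500 W.

591000 W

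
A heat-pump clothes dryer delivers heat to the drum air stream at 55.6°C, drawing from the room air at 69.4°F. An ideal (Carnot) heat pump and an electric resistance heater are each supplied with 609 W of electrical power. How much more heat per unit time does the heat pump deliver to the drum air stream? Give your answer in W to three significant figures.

5140 W

In absolute terms T_C = 293.93 K and T_H = 328.75 K, so ΔT = 34.82 K.
COP_Carnot = T_H/ΔT = 328.75/34.82 = 9.441.
The heat pump delivers Q̇_H = COP × Ẇ = 5749 W; the resistance heater delivers Ẇ = 609.0 W.
Extra = (COP − 1)·Ẇ = 5140 W.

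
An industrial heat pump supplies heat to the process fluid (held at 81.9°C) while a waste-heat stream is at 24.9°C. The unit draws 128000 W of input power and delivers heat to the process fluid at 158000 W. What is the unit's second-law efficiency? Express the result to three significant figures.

COP_actual = Q̇_H/Ẇ = 158000/128000 = 1.234.
In absolute terms T_C = 298.05 K and T_H = 355.05 K, so ΔT = 57.00 K.
COP_Carnot = T_H/ΔT = 355.05/57.00 = 6.229.
η_II = COP_actual/COP_Carnot = 1.234/6.229 = 0.1982.

0.198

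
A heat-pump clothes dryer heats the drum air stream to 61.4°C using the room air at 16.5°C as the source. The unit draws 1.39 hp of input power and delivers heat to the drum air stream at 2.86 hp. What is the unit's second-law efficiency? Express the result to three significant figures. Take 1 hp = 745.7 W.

0.276

COP_actual = Q̇_H/Ẇ = 2.860/1.390 = 2.058.
In absolute terms T_C = 289.65 K and T_H = 334.55 K, so ΔT = 44.90 K.
COP_Carnot = T_H/ΔT = 334.55/44.90 = 7.451.
η_II = COP_actual/COP_Carnot = 2.058/7.451 = 0.2761.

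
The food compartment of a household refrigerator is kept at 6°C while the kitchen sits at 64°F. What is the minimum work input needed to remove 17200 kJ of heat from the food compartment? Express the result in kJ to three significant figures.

726 kJ

In absolute terms T_C = 279.15 K and T_H = 290.93 K, so ΔT = 11.78 K.
The reversible limit is COP_R = T_C/ΔT = 23.70, so W_min = Q_C/COP = Q_C·ΔT/T_C.
W_min = 17200 × 11.78/279.15 = 725.7 kJ.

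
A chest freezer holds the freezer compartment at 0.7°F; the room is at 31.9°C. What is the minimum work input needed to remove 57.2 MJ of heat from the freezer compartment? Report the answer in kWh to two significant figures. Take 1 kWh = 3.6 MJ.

3.1 kWh

In absolute terms T_C = 255.76 K and T_H = 305.05 K, so ΔT = 49.29 K.
The reversible limit is COP_R = T_C/ΔT = 5.189, so W_min = Q_C/COP = Q_C·ΔT/T_C.
W_min = 57.20 × 49.29/255.76 = 11.02 MJ = 3.062 kWh.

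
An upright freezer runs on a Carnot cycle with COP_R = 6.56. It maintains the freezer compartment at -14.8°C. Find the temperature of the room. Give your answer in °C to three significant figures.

24.6 °C

COP_R = T_C/(T_H − T_C) gives T_H − T_C = T_C/COP.
With T_C = 258.35 K, T_H = 258.35 × (1 + 1/6.56) = 297.73 K.
Converting, 297.73 K = 24.58°C.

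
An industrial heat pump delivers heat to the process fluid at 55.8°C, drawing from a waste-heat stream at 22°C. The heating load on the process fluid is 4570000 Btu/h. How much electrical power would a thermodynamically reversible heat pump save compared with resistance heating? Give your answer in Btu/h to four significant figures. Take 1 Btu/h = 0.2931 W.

4100000 Btu/h

In absolute terms T_C = 295.15 K and T_H = 328.95 K, so ΔT = 33.80 K.
COP_Carnot = T_H/ΔT = 328.95/33.80 = 9.732.
Resistance heating needs Ẇ_res = Q̇_H = 4570000 Btu/h; the reversible heat pump needs only Ẇ_hp = Q̇_H/COP = 469600 Btu/h.
Saving = 4570000 − 469600 = 4100000 Btu/h.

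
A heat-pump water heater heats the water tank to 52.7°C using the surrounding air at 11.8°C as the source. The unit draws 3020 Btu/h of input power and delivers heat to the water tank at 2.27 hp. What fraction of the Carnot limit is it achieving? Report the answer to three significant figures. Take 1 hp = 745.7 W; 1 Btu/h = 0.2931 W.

0.240

Converting, Q̇_H = 2.270 hp = 5775 Btu/h, so COP_actual = Q̇_H/Ẇ = 5775/3020 = 1.912.
In absolute terms T_C = 284.95 K and T_H = 325.85 K, so ΔT = 40.90 K.
COP_Carnot = T_H/ΔT = 325.85/40.90 = 7.967.
η_II = COP_actual/COP_Carnot = 1.912/7.967 = 0.2400.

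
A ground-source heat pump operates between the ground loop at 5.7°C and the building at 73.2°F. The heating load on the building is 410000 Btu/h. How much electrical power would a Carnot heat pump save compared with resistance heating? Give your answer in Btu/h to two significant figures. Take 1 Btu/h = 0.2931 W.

390000 Btu/h

In absolute terms T_C = 278.85 K and T_H = 296.04 K, so ΔT = 17.19 K.
COP_Carnot = T_H/ΔT = 296.04/17.19 = 17.22.
Resistance heating needs Ẇ_res = Q̇_H = 410000 Btu/h; the reversible heat pump needs only Ẇ_hp = Q̇_H/COP = 23810 Btu/h.
Saving = 410000 − 23810 = 386200 Btu/h.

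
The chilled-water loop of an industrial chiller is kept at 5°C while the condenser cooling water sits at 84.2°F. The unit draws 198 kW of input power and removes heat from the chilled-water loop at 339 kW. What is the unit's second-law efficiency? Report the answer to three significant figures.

COP_actual = Q̇_C/Ẇ = 339.0/198.0 = 1.712.
In absolute terms T_C = 278.15 K and T_H = 302.15 K, so ΔT = 24.00 K.
COP_Carnot = T_C/ΔT = 278.15/24.00 = 11.59.
η_II = COP_actual/COP_Carnot = 1.712/11.59 = 0.1477.

0.148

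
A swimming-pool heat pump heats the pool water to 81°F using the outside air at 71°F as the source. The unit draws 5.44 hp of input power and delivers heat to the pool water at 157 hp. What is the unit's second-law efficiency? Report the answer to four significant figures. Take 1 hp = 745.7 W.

0.5338

COP_actual = Q̇_H/Ẇ = 157.0/5.440 = 28.86.
In absolute terms T_C = 294.82 K and T_H = 300.37 K, so ΔT = 5.556 K.
COP_Carnot = T_H/ΔT = 300.37/5.556 = 54.07.
η_II = COP_actual/COP_Carnot = 28.86/54.07 = 0.5338.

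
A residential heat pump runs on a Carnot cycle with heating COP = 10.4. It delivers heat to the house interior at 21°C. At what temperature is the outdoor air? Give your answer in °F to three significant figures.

COP_HP = T_H/(T_H − T_C) gives T_H − T_C = T_H/COP.
With T_H = 294.15 K, T_C = 294.15 × (1 − 1/10.4) = 265.87 K.
Converting, 265.87 K = 18.89°F.

18.9 °F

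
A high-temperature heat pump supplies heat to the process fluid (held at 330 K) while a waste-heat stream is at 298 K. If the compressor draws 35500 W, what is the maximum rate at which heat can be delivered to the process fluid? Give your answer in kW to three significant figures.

The reservoir spacing is ΔT = 330 − 298 = 32.00 K.
COP_Carnot = T_H/ΔT = 330.00/32.00 = 10.31.
Q̇_max = COP_Carnot × Ẇ = 10.31 × 35500 W = 366100 W = 366.1 kW.

366 kW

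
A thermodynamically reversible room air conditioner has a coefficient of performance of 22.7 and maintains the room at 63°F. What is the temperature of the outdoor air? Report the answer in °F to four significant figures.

86.03 °F

COP_R = T_C/(T_H − T_C) gives T_H − T_C = T_C/COP.
With T_C = 290.37 K, T_H = 290.37 × (1 + 1/22.7) = 303.16 K.
Converting, 303.16 K = 86.03°F.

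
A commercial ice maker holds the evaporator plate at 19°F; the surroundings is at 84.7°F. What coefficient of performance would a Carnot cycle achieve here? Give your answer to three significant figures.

In absolute terms T_C = 265.93 K and T_H = 302.43 K, so ΔT = 36.50 K.
For a reversible cycle, COP_Carnot = T_C/ΔT = 265.93/36.50 = 7.286.

7.29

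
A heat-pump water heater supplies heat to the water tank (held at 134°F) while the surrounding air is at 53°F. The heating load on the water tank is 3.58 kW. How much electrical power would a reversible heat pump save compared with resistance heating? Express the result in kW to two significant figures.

In absolute terms T_C = 284.82 K and T_H = 329.82 K, so ΔT = 45.00 K.
COP_Carnot = T_H/ΔT = 329.82/45.00 = 7.329.
Resistance heating needs Ẇ_res = Q̇_H = 3.580 kW; the reversible heat pump needs only Ẇ_hp = Q̇_H/COP = 0.4885 kW.
Saving = 3.580 − 0.4885 = 3.092 kW.

3.1 kW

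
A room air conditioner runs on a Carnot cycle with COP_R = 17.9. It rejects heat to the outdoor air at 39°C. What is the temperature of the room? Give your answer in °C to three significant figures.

For a Carnot refrigerator COP_R = T_C/(T_H − T_C), so T_C = COP·T_H/(1 + COP).
With T_H = 312.15 K, T_C = 17.9 × 312.15/18.90 = 295.63 K.
Converting, 295.63 K = 22.48°C.

22.5 °C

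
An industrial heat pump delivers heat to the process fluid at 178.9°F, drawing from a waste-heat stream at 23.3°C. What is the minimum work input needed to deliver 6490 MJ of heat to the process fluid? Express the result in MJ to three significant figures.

In absolute terms T_C = 296.45 K and T_H = 354.76 K, so ΔT = 58.31 K.
The reversible limit is COP_HP = T_H/ΔT = 6.084, so W_min = Q_H/COP = Q_H·ΔT/T_H.
W_min = 6490 × 58.31/354.76 = 1067 MJ.

1070 MJ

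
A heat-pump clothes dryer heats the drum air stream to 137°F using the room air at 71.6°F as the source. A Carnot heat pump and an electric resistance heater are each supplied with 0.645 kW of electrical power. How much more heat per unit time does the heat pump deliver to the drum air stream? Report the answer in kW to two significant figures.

5.2 kW

In absolute terms T_C = 295.15 K and T_H = 331.48 K, so ΔT = 36.33 K.
COP_Carnot = T_H/ΔT = 331.48/36.33 = 9.123.
The heat pump delivers Q̇_H = COP × Ẇ = 5.885 kW; the resistance heater delivers Ẇ = 0.6450 kW.
Extra = (COP − 1)·Ẇ = 5.240 kW.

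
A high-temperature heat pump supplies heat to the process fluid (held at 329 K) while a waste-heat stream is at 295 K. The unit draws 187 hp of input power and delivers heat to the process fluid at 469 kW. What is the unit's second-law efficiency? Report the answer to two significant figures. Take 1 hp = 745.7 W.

Converting, Q̇_H = 469.0 kW = 628.9 hp, so COP_actual = Q̇_H/Ẇ = 628.9/187.0 = 3.363.
The reservoir spacing is ΔT = 329 − 295 = 34.00 K.
COP_Carnot = T_H/ΔT = 329.00/34.00 = 9.676.
η_II = COP_actual/COP_Carnot = 3.363/9.676 = 0.3476.

0.35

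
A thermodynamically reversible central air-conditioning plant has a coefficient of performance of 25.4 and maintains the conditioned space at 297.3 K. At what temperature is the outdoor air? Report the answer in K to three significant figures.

309 K

COP_R = T_C/(T_H − T_C) gives T_H − T_C = T_C/COP.
With T_C = 297.30 K, T_H = 297.30 × (1 + 1/25.4) = 309.00 K.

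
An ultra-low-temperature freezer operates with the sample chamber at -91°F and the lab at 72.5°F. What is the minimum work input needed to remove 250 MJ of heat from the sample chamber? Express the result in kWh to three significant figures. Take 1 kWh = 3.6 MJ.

In absolute terms T_C = 204.82 K and T_H = 295.65 K, so ΔT = 90.83 K.
The reversible limit is COP_R = T_C/ΔT = 2.255, so W_min = Q_C/COP = Q_C·ΔT/T_C.
W_min = 250.0 × 90.83/204.82 = 110.9 MJ = 30.80 kWh.

30.8 kWh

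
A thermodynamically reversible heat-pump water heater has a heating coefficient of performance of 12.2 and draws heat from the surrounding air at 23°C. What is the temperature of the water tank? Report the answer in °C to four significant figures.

COP_HP = T_H/(T_H − T_C) rearranges to T_H = COP·T_C/(COP − 1).
With T_C = 296.15 K, T_H = 12.2 × 296.15/11.20 = 322.59 K.
Converting, 322.59 K = 49.44°C.

49.44 °C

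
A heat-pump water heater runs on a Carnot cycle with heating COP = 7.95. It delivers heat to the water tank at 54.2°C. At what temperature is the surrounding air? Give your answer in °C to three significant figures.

13.0 °C

COP_HP = T_H/(T_H − T_C) gives T_H − T_C = T_H/COP.
With T_H = 327.35 K, T_C = 327.35 × (1 − 1/7.95) = 286.17 K.
Converting, 286.17 K = 13.02°C.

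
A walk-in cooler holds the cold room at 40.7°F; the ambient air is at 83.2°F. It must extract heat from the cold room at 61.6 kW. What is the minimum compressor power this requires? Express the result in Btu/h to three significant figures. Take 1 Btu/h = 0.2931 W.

17900 Btu/h

In absolute terms T_C = 277.98 K and T_H = 301.59 K, so ΔT = 23.61 K.
COP_Carnot = T_C/ΔT = 277.98/23.61 = 11.77.
Ẇ_min = Q̇/COP_Carnot = 61.60/11.77 = 5.232 kW = 17850 Btu/h.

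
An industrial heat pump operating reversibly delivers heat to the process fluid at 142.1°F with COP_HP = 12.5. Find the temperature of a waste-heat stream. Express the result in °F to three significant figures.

94.0 °F

COP_HP = T_H/(T_H − T_C) gives T_H − T_C = T_H/COP.
With T_H = 334.32 K, T_C = 334.32 × (1 − 1/12.5) = 307.57 K.
Converting, 307.57 K = 93.96°F.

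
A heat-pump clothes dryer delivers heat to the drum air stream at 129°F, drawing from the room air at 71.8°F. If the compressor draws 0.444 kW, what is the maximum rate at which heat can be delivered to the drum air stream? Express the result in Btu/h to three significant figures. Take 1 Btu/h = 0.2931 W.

In absolute terms T_C = 295.26 K and T_H = 327.04 K, so ΔT = 31.78 K.
COP_Carnot = T_H/ΔT = 327.04/31.78 = 10.29.
Q̇_max = COP_Carnot × Ẇ = 10.29 × 0.4440 kW = 4.569 kW = 15590 Btu/h.

15600 Btu/h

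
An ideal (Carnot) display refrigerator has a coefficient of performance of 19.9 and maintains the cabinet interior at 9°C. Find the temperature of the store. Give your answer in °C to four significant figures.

COP_R = T_C/(T_H − T_C) gives T_H − T_C = T_C/COP.
With T_C = 282.15 K, T_H = 282.15 × (1 + 1/19.9) = 296.33 K.
Converting, 296.33 K = 23.18°C.

23.18 °C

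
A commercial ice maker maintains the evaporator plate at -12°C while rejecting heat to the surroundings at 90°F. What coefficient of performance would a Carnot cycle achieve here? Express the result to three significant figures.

5.91

In absolute terms T_C = 261.15 K and T_H = 305.37 K, so ΔT = 44.22 K.
For a reversible cycle, COP_Carnot = T_C/ΔT = 261.15/44.22 = 5.905.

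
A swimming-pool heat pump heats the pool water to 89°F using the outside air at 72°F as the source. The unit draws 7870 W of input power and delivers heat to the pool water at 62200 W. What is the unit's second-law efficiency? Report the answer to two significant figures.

0.24

COP_actual = Q̇_H/Ẇ = 62200/7870 = 7.903.
In absolute terms T_C = 295.37 K and T_H = 304.82 K, so ΔT = 9.444 K.
COP_Carnot = T_H/ΔT = 304.82/9.444 = 32.27.
η_II = COP_actual/COP_Carnot = 7.903/32.27 = 0.2449.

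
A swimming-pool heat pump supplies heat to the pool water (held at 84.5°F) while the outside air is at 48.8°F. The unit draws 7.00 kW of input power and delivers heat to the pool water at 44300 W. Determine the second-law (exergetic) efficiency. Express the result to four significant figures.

Converting, Q̇_H = 44300 W = 44.30 kW, so COP_actual = Q̇_H/Ẇ = 44.30/7.000 = 6.329.
In absolute terms T_C = 282.48 K and T_H = 302.32 K, so ΔT = 19.83 K.
COP_Carnot = T_H/ΔT = 302.32/19.83 = 15.24.
η_II = COP_actual/COP_Carnot = 6.329/15.24 = 0.4152.

0.4152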